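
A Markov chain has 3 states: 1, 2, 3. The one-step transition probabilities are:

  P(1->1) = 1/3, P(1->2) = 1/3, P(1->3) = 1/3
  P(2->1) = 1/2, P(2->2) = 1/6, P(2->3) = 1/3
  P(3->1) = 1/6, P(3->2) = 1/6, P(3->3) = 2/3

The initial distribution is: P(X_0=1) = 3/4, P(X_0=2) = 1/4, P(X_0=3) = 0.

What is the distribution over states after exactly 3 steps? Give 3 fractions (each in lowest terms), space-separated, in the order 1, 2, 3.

Propagating the distribution step by step (d_{t+1} = d_t * P):
d_0 = (1=3/4, 2=1/4, 3=0)
  d_1[1] = 3/4*1/3 + 1/4*1/2 + 0*1/6 = 3/8
  d_1[2] = 3/4*1/3 + 1/4*1/6 + 0*1/6 = 7/24
  d_1[3] = 3/4*1/3 + 1/4*1/3 + 0*2/3 = 1/3
d_1 = (1=3/8, 2=7/24, 3=1/3)
  d_2[1] = 3/8*1/3 + 7/24*1/2 + 1/3*1/6 = 47/144
  d_2[2] = 3/8*1/3 + 7/24*1/6 + 1/3*1/6 = 11/48
  d_2[3] = 3/8*1/3 + 7/24*1/3 + 1/3*2/3 = 4/9
d_2 = (1=47/144, 2=11/48, 3=4/9)
  d_3[1] = 47/144*1/3 + 11/48*1/2 + 4/9*1/6 = 257/864
  d_3[2] = 47/144*1/3 + 11/48*1/6 + 4/9*1/6 = 191/864
  d_3[3] = 47/144*1/3 + 11/48*1/3 + 4/9*2/3 = 13/27
d_3 = (1=257/864, 2=191/864, 3=13/27)

Answer: 257/864 191/864 13/27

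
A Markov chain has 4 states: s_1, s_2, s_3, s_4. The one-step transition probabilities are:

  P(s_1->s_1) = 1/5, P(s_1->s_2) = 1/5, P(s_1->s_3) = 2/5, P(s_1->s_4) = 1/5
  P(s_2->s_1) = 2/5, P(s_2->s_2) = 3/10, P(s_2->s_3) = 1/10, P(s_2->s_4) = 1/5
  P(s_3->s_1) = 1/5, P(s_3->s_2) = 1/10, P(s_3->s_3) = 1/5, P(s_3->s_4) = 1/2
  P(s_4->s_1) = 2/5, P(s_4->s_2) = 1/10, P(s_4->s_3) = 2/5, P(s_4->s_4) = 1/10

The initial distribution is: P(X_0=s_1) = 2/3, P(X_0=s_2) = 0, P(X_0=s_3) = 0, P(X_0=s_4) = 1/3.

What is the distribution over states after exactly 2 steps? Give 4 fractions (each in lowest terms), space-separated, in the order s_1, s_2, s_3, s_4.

Answer: 4/15 4/25 27/100 91/300

Derivation:
Propagating the distribution step by step (d_{t+1} = d_t * P):
d_0 = (s_1=2/3, s_2=0, s_3=0, s_4=1/3)
  d_1[s_1] = 2/3*1/5 + 0*2/5 + 0*1/5 + 1/3*2/5 = 4/15
  d_1[s_2] = 2/3*1/5 + 0*3/10 + 0*1/10 + 1/3*1/10 = 1/6
  d_1[s_3] = 2/3*2/5 + 0*1/10 + 0*1/5 + 1/3*2/5 = 2/5
  d_1[s_4] = 2/3*1/5 + 0*1/5 + 0*1/2 + 1/3*1/10 = 1/6
d_1 = (s_1=4/15, s_2=1/6, s_3=2/5, s_4=1/6)
  d_2[s_1] = 4/15*1/5 + 1/6*2/5 + 2/5*1/5 + 1/6*2/5 = 4/15
  d_2[s_2] = 4/15*1/5 + 1/6*3/10 + 2/5*1/10 + 1/6*1/10 = 4/25
  d_2[s_3] = 4/15*2/5 + 1/6*1/10 + 2/5*1/5 + 1/6*2/5 = 27/100
  d_2[s_4] = 4/15*1/5 + 1/6*1/5 + 2/5*1/2 + 1/6*1/10 = 91/300
d_2 = (s_1=4/15, s_2=4/25, s_3=27/100, s_4=91/300)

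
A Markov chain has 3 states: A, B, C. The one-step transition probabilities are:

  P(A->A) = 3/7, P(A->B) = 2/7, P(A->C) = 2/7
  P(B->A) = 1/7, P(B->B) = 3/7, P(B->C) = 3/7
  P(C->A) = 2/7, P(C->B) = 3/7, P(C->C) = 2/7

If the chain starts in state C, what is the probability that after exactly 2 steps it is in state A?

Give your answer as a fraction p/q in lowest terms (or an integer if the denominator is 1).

Answer: 13/49

Derivation:
Computing P^2 by repeated multiplication:
P^1 =
  A: [3/7, 2/7, 2/7]
  B: [1/7, 3/7, 3/7]
  C: [2/7, 3/7, 2/7]
P^2 =
  A: [15/49, 18/49, 16/49]
  B: [12/49, 20/49, 17/49]
  C: [13/49, 19/49, 17/49]

(P^2)[C -> A] = 13/49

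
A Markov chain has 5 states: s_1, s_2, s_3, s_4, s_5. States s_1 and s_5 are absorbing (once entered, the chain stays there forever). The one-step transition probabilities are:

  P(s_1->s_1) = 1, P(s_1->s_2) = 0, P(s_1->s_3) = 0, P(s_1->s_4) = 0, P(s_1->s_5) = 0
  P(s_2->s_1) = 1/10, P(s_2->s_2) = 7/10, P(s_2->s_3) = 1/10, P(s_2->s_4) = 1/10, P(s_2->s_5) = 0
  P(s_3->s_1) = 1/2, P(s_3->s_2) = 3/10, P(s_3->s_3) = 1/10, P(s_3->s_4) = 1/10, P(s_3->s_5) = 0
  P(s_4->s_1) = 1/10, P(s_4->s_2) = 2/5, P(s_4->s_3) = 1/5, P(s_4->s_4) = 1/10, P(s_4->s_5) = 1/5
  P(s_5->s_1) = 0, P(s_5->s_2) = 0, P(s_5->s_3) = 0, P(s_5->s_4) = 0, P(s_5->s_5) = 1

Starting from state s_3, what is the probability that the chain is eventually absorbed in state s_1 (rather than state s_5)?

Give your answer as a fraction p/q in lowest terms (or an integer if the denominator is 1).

Answer: 38/41

Derivation:
Let a_i = P(absorbed in s_1 | start in state i).
Boundary conditions: a_s_1 = 1, a_s_5 = 0.
For each transient state i, a_i = sum_j P(i->j) * a_j:
  a_s_2 = 1/10*a_s_1 + 7/10*a_s_2 + 1/10*a_s_3 + 1/10*a_s_4 + 0*a_s_5
  a_s_3 = 1/2*a_s_1 + 3/10*a_s_2 + 1/10*a_s_3 + 1/10*a_s_4 + 0*a_s_5
  a_s_4 = 1/10*a_s_1 + 2/5*a_s_2 + 1/5*a_s_3 + 1/10*a_s_4 + 1/5*a_s_5

Substituting a_s_1 = 1 and a_s_5 = 0, rearrange to (I - Q) a = r where r[i] = P(i -> s_1):
  [3/10, -1/10, -1/10] . (a_s_2, a_s_3, a_s_4) = 1/10
  [-3/10, 9/10, -1/10] . (a_s_2, a_s_3, a_s_4) = 1/2
  [-2/5, -1/5, 9/10] . (a_s_2, a_s_3, a_s_4) = 1/10

Solving yields:
  a_s_2 = 36/41
  a_s_3 = 38/41
  a_s_4 = 29/41

Starting state is s_3, so the absorption probability is a_s_3 = 38/41.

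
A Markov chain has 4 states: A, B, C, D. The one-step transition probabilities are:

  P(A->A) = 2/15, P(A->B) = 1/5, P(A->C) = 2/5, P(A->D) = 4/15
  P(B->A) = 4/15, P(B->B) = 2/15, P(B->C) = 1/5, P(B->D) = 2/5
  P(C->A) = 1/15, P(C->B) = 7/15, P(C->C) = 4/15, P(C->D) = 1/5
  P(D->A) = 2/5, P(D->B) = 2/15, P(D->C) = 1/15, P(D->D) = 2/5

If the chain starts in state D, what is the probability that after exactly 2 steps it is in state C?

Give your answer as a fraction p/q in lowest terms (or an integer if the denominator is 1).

Computing P^2 by repeated multiplication:
P^1 =
  A: [2/15, 1/5, 2/5, 4/15]
  B: [4/15, 2/15, 1/5, 2/5]
  C: [1/15, 7/15, 4/15, 1/5]
  D: [2/5, 2/15, 1/15, 2/5]
P^2 =
  A: [46/225, 62/225, 49/225, 68/225]
  B: [11/45, 49/225, 16/75, 73/225]
  C: [52/225, 17/75, 46/225, 76/225]
  D: [19/75, 41/225, 52/225, 1/3]

(P^2)[D -> C] = 52/225

Answer: 52/225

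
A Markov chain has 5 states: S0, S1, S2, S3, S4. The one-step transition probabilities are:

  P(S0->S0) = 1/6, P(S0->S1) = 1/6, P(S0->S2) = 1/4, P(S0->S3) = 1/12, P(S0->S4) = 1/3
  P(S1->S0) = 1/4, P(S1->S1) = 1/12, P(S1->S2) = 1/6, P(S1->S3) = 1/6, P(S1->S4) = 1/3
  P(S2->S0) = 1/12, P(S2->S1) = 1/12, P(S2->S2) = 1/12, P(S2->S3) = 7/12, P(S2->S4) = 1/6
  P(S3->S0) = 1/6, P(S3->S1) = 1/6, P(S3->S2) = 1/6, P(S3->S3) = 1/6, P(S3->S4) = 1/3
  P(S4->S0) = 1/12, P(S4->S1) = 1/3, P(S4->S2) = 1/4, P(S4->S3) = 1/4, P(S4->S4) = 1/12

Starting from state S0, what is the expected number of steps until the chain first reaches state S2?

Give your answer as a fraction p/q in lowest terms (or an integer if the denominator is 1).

Answer: 1287/284

Derivation:
Let h_i = expected steps to first reach S2 from state i.
Boundary: h_S2 = 0.
First-step equations for the other states:
  h_S0 = 1 + 1/6*h_S0 + 1/6*h_S1 + 1/4*h_S2 + 1/12*h_S3 + 1/3*h_S4
  h_S1 = 1 + 1/4*h_S0 + 1/12*h_S1 + 1/6*h_S2 + 1/6*h_S3 + 1/3*h_S4
  h_S3 = 1 + 1/6*h_S0 + 1/6*h_S1 + 1/6*h_S2 + 1/6*h_S3 + 1/3*h_S4
  h_S4 = 1 + 1/12*h_S0 + 1/3*h_S1 + 1/4*h_S2 + 1/4*h_S3 + 1/12*h_S4

Substituting h_S2 = 0 and rearranging gives the linear system (I - Q) h = 1:
  [5/6, -1/6, -1/12, -1/3] . (h_S0, h_S1, h_S3, h_S4) = 1
  [-1/4, 11/12, -1/6, -1/3] . (h_S0, h_S1, h_S3, h_S4) = 1
  [-1/6, -1/6, 5/6, -1/3] . (h_S0, h_S1, h_S3, h_S4) = 1
  [-1/12, -1/3, -1/4, 11/12] . (h_S0, h_S1, h_S3, h_S4) = 1

Solving yields:
  h_S0 = 1287/284
  h_S1 = 1395/284
  h_S3 = 351/71
  h_S4 = 1317/284

Starting state is S0, so the expected hitting time is h_S0 = 1287/284.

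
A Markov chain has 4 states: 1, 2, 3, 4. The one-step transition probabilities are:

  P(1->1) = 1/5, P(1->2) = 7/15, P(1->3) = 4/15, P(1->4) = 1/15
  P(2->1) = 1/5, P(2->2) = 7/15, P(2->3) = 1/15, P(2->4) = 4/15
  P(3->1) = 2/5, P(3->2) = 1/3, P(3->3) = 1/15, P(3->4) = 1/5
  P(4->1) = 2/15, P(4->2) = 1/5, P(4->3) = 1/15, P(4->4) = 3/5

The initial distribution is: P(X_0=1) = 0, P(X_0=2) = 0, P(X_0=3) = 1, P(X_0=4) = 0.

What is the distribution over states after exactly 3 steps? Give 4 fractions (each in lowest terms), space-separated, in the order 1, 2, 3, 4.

Propagating the distribution step by step (d_{t+1} = d_t * P):
d_0 = (1=0, 2=0, 3=1, 4=0)
  d_1[1] = 0*1/5 + 0*1/5 + 1*2/5 + 0*2/15 = 2/5
  d_1[2] = 0*7/15 + 0*7/15 + 1*1/3 + 0*1/5 = 1/3
  d_1[3] = 0*4/15 + 0*1/15 + 1*1/15 + 0*1/15 = 1/15
  d_1[4] = 0*1/15 + 0*4/15 + 1*1/5 + 0*3/5 = 1/5
d_1 = (1=2/5, 2=1/3, 3=1/15, 4=1/5)
  d_2[1] = 2/5*1/5 + 1/3*1/5 + 1/15*2/5 + 1/5*2/15 = 1/5
  d_2[2] = 2/5*7/15 + 1/3*7/15 + 1/15*1/3 + 1/5*1/5 = 91/225
  d_2[3] = 2/5*4/15 + 1/3*1/15 + 1/15*1/15 + 1/5*1/15 = 11/75
  d_2[4] = 2/5*1/15 + 1/3*4/15 + 1/15*1/5 + 1/5*3/5 = 56/225
d_2 = (1=1/5, 2=91/225, 3=11/75, 4=56/225)
  d_3[1] = 1/5*1/5 + 91/225*1/5 + 11/75*2/5 + 56/225*2/15 = 718/3375
  d_3[2] = 1/5*7/15 + 91/225*7/15 + 11/75*1/3 + 56/225*1/5 = 257/675
  d_3[3] = 1/5*4/15 + 91/225*1/15 + 11/75*1/15 + 56/225*1/15 = 8/75
  d_3[4] = 1/5*1/15 + 91/225*4/15 + 11/75*1/5 + 56/225*3/5 = 1012/3375
d_3 = (1=718/3375, 2=257/675, 3=8/75, 4=1012/3375)

Answer: 718/3375 257/675 8/75 1012/3375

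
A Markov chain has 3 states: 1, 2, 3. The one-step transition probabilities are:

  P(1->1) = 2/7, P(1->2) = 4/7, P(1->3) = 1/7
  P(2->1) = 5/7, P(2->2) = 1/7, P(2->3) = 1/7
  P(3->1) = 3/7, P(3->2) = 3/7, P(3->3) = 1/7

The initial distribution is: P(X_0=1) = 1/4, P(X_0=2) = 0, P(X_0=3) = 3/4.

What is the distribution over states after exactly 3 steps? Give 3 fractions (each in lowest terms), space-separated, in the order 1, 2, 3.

Propagating the distribution step by step (d_{t+1} = d_t * P):
d_0 = (1=1/4, 2=0, 3=3/4)
  d_1[1] = 1/4*2/7 + 0*5/7 + 3/4*3/7 = 11/28
  d_1[2] = 1/4*4/7 + 0*1/7 + 3/4*3/7 = 13/28
  d_1[3] = 1/4*1/7 + 0*1/7 + 3/4*1/7 = 1/7
d_1 = (1=11/28, 2=13/28, 3=1/7)
  d_2[1] = 11/28*2/7 + 13/28*5/7 + 1/7*3/7 = 99/196
  d_2[2] = 11/28*4/7 + 13/28*1/7 + 1/7*3/7 = 69/196
  d_2[3] = 11/28*1/7 + 13/28*1/7 + 1/7*1/7 = 1/7
d_2 = (1=99/196, 2=69/196, 3=1/7)
  d_3[1] = 99/196*2/7 + 69/196*5/7 + 1/7*3/7 = 627/1372
  d_3[2] = 99/196*4/7 + 69/196*1/7 + 1/7*3/7 = 549/1372
  d_3[3] = 99/196*1/7 + 69/196*1/7 + 1/7*1/7 = 1/7
d_3 = (1=627/1372, 2=549/1372, 3=1/7)

Answer: 627/1372 549/1372 1/7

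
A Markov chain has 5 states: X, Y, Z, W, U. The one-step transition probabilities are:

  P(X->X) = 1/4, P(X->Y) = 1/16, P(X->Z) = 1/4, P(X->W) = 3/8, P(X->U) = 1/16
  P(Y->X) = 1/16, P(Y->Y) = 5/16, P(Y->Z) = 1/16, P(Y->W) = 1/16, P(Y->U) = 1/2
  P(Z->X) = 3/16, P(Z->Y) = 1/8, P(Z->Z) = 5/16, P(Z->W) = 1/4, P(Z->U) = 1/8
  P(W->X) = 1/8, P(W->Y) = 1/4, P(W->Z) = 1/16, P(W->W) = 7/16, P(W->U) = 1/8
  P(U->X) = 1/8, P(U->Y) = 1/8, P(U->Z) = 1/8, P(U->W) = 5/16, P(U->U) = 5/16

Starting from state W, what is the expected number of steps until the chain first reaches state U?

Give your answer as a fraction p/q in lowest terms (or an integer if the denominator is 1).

Answer: 38928/7807

Derivation:
Let h_i = expected steps to first reach U from state i.
Boundary: h_U = 0.
First-step equations for the other states:
  h_X = 1 + 1/4*h_X + 1/16*h_Y + 1/4*h_Z + 3/8*h_W + 1/16*h_U
  h_Y = 1 + 1/16*h_X + 5/16*h_Y + 1/16*h_Z + 1/16*h_W + 1/2*h_U
  h_Z = 1 + 3/16*h_X + 1/8*h_Y + 5/16*h_Z + 1/4*h_W + 1/8*h_U
  h_W = 1 + 1/8*h_X + 1/4*h_Y + 1/16*h_Z + 7/16*h_W + 1/8*h_U

Substituting h_U = 0 and rearranging gives the linear system (I - Q) h = 1:
  [3/4, -1/16, -1/4, -3/8] . (h_X, h_Y, h_Z, h_W) = 1
  [-1/16, 11/16, -1/16, -1/16] . (h_X, h_Y, h_Z, h_W) = 1
  [-3/16, -1/8, 11/16, -1/4] . (h_X, h_Y, h_Z, h_W) = 1
  [-1/8, -1/4, -1/16, 9/16] . (h_X, h_Y, h_Z, h_W) = 1

Solving yields:
  h_X = 45840/7807
  h_Y = 22896/7807
  h_Z = 42176/7807
  h_W = 38928/7807

Starting state is W, so the expected hitting time is h_W = 38928/7807.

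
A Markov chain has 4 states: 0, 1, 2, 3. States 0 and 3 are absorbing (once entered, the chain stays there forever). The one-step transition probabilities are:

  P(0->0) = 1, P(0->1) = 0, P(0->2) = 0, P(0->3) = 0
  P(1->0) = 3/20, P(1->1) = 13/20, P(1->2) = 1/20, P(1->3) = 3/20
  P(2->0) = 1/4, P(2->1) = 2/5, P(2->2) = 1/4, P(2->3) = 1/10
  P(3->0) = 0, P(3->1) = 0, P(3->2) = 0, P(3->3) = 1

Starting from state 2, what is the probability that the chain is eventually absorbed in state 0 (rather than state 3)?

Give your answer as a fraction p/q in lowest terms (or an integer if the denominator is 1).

Let a_i = P(absorbed in 0 | start in state i).
Boundary conditions: a_0 = 1, a_3 = 0.
For each transient state i, a_i = sum_j P(i->j) * a_j:
  a_1 = 3/20*a_0 + 13/20*a_1 + 1/20*a_2 + 3/20*a_3
  a_2 = 1/4*a_0 + 2/5*a_1 + 1/4*a_2 + 1/10*a_3

Substituting a_0 = 1 and a_3 = 0, rearrange to (I - Q) a = r where r[i] = P(i -> 0):
  [7/20, -1/20] . (a_1, a_2) = 3/20
  [-2/5, 3/4] . (a_1, a_2) = 1/4

Solving yields:
  a_1 = 50/97
  a_2 = 59/97

Starting state is 2, so the absorption probability is a_2 = 59/97.

Answer: 59/97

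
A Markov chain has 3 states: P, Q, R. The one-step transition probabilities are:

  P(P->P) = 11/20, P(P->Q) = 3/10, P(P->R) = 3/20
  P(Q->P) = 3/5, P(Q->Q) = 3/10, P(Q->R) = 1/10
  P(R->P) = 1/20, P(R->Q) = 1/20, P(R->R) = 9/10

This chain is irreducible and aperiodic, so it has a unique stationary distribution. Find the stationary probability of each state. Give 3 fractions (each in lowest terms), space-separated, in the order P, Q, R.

The stationary distribution satisfies pi = pi * P, i.e.:
  pi_P = 11/20*pi_P + 3/5*pi_Q + 1/20*pi_R
  pi_Q = 3/10*pi_P + 3/10*pi_Q + 1/20*pi_R
  pi_R = 3/20*pi_P + 1/10*pi_Q + 9/10*pi_R
with normalization: pi_P + pi_Q + pi_R = 1.

Using the first 2 balance equations plus normalization, the linear system A*pi = b is:
  [-9/20, 3/5, 1/20] . pi = 0
  [3/10, -7/10, 1/20] . pi = 0
  [1, 1, 1] . pi = 1

Solving yields:
  pi_P = 26/95
  pi_Q = 3/19
  pi_R = 54/95

Verification (pi * P):
  26/95*11/20 + 3/19*3/5 + 54/95*1/20 = 26/95 = pi_P  (ok)
  26/95*3/10 + 3/19*3/10 + 54/95*1/20 = 3/19 = pi_Q  (ok)
  26/95*3/20 + 3/19*1/10 + 54/95*9/10 = 54/95 = pi_R  (ok)

Answer: 26/95 3/19 54/95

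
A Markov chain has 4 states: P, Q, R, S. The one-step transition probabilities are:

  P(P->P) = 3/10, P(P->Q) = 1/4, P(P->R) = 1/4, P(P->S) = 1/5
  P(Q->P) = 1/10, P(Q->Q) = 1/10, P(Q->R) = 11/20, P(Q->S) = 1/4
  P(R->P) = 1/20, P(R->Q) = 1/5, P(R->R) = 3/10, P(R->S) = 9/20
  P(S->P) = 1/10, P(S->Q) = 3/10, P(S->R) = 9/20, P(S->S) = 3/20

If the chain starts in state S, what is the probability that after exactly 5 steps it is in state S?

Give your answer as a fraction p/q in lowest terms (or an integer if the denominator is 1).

Computing P^5 by repeated multiplication:
P^1 =
  P: [3/10, 1/4, 1/4, 1/5]
  Q: [1/10, 1/10, 11/20, 1/4]
  R: [1/20, 1/5, 3/10, 9/20]
  S: [1/10, 3/10, 9/20, 3/20]
P^2 =
  P: [59/400, 21/100, 151/400, 53/200]
  Q: [37/400, 11/50, 143/400, 33/100]
  R: [19/200, 91/400, 83/200, 21/80]
  S: [39/400, 19/100, 157/400, 8/25]
P^3 =
  P: [177/1600, 1703/8000, 3079/8000, 2333/8000]
  Q: [161/1600, 69/320, 3199/8000, 2271/8000]
  R: [393/4000, 833/4000, 783/2000, 151/500]
  S: [799/8000, 1743/8000, 25/64, 2333/8000]
P^4 =
  P: [16461/160000, 6829/32000, 62629/160000, 9353/32000]
  Q: [16021/160000, 33897/160000, 62633/160000, 47449/160000]
  R: [4003/40000, 17143/80000, 7849/20000, 4691/16000]
  S: [16071/160000, 33979/160000, 12583/32000, 9407/32000]
P^5 =
  P: [64643/640000, 681701/3200000, 1254559/3200000, 37621/128000]
  Q: [321451/3200000, 1093/5120, 1255811/3200000, 939613/3200000]
  R: [40157/400000, 34063/160000, 314037/800000, 117667/400000]
  S: [321369/3200000, 682183/3200000, 1254929/3200000, 941519/3200000]

(P^5)[S -> S] = 941519/3200000

Answer: 941519/3200000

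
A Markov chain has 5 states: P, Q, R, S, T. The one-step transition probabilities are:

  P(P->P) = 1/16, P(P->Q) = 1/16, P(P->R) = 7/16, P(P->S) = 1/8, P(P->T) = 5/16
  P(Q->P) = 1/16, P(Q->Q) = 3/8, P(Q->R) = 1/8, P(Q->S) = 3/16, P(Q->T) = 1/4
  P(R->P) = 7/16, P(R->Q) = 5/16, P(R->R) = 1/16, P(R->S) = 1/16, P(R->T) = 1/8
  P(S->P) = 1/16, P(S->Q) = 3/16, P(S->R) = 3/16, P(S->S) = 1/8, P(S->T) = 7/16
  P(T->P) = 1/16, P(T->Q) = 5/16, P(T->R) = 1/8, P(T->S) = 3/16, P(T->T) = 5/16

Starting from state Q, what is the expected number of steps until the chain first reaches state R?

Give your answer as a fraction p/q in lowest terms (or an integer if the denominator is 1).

Answer: 1088/169

Derivation:
Let h_i = expected steps to first reach R from state i.
Boundary: h_R = 0.
First-step equations for the other states:
  h_P = 1 + 1/16*h_P + 1/16*h_Q + 7/16*h_R + 1/8*h_S + 5/16*h_T
  h_Q = 1 + 1/16*h_P + 3/8*h_Q + 1/8*h_R + 3/16*h_S + 1/4*h_T
  h_S = 1 + 1/16*h_P + 3/16*h_Q + 3/16*h_R + 1/8*h_S + 7/16*h_T
  h_T = 1 + 1/16*h_P + 5/16*h_Q + 1/8*h_R + 3/16*h_S + 5/16*h_T

Substituting h_R = 0 and rearranging gives the linear system (I - Q) h = 1:
  [15/16, -1/16, -1/8, -5/16] . (h_P, h_Q, h_S, h_T) = 1
  [-1/16, 5/8, -3/16, -1/4] . (h_P, h_Q, h_S, h_T) = 1
  [-1/16, -3/16, 7/8, -7/16] . (h_P, h_Q, h_S, h_T) = 1
  [-1/16, -5/16, -3/16, 11/16] . (h_P, h_Q, h_S, h_T) = 1

Solving yields:
  h_P = 752/169
  h_Q = 1088/169
  h_S = 1024/169
  h_T = 1088/169

Starting state is Q, so the expected hitting time is h_Q = 1088/169.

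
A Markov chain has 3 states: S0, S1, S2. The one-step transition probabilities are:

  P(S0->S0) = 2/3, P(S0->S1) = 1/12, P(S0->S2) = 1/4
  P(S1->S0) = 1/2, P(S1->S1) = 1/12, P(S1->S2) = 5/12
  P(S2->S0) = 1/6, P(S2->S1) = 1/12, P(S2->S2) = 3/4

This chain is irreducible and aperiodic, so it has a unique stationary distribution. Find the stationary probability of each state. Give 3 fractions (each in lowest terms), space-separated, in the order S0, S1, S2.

Answer: 7/18 1/12 19/36

Derivation:
The stationary distribution satisfies pi = pi * P, i.e.:
  pi_S0 = 2/3*pi_S0 + 1/2*pi_S1 + 1/6*pi_S2
  pi_S1 = 1/12*pi_S0 + 1/12*pi_S1 + 1/12*pi_S2
  pi_S2 = 1/4*pi_S0 + 5/12*pi_S1 + 3/4*pi_S2
with normalization: pi_S0 + pi_S1 + pi_S2 = 1.

Using the first 2 balance equations plus normalization, the linear system A*pi = b is:
  [-1/3, 1/2, 1/6] . pi = 0
  [1/12, -11/12, 1/12] . pi = 0
  [1, 1, 1] . pi = 1

Solving yields:
  pi_S0 = 7/18
  pi_S1 = 1/12
  pi_S2 = 19/36

Verification (pi * P):
  7/18*2/3 + 1/12*1/2 + 19/36*1/6 = 7/18 = pi_S0  (ok)
  7/18*1/12 + 1/12*1/12 + 19/36*1/12 = 1/12 = pi_S1  (ok)
  7/18*1/4 + 1/12*5/12 + 19/36*3/4 = 19/36 = pi_S2  (ok)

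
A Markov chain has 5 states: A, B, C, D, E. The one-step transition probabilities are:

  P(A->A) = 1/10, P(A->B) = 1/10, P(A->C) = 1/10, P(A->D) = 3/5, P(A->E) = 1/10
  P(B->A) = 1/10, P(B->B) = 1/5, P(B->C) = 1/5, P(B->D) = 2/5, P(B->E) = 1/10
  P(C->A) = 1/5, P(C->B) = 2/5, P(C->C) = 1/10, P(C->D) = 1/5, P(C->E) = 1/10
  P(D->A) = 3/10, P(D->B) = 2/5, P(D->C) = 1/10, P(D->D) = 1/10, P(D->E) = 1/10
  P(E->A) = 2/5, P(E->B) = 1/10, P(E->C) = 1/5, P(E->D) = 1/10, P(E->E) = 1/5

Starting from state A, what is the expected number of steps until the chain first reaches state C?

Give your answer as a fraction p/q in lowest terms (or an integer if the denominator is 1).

Answer: 15/2

Derivation:
Let h_i = expected steps to first reach C from state i.
Boundary: h_C = 0.
First-step equations for the other states:
  h_A = 1 + 1/10*h_A + 1/10*h_B + 1/10*h_C + 3/5*h_D + 1/10*h_E
  h_B = 1 + 1/10*h_A + 1/5*h_B + 1/5*h_C + 2/5*h_D + 1/10*h_E
  h_D = 1 + 3/10*h_A + 2/5*h_B + 1/10*h_C + 1/10*h_D + 1/10*h_E
  h_E = 1 + 2/5*h_A + 1/10*h_B + 1/5*h_C + 1/10*h_D + 1/5*h_E

Substituting h_C = 0 and rearranging gives the linear system (I - Q) h = 1:
  [9/10, -1/10, -3/5, -1/10] . (h_A, h_B, h_D, h_E) = 1
  [-1/10, 4/5, -2/5, -1/10] . (h_A, h_B, h_D, h_E) = 1
  [-3/10, -2/5, 9/10, -1/10] . (h_A, h_B, h_D, h_E) = 1
  [-2/5, -1/10, -1/10, 4/5] . (h_A, h_B, h_D, h_E) = 1

Solving yields:
  h_A = 15/2
  h_B = 315/47
  h_D = 345/47
  h_E = 635/94

Starting state is A, so the expected hitting time is h_A = 15/2.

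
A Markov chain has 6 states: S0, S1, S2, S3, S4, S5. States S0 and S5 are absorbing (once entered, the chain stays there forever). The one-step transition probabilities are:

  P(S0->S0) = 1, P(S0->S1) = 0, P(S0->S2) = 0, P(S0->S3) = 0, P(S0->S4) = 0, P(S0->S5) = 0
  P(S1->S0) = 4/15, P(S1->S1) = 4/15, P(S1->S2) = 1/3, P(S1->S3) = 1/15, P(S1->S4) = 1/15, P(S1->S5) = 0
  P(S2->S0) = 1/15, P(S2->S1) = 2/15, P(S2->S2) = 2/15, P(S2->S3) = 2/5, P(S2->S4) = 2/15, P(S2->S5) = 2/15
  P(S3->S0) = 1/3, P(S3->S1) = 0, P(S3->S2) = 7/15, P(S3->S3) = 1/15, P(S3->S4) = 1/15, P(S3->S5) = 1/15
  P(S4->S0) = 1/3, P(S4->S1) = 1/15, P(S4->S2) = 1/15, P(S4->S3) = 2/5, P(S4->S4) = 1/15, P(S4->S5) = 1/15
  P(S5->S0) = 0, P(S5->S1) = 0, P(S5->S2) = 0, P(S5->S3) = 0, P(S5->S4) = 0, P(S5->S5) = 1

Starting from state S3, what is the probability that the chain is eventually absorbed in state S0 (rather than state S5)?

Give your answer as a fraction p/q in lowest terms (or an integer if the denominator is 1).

Let a_i = P(absorbed in S0 | start in state i).
Boundary conditions: a_S0 = 1, a_S5 = 0.
For each transient state i, a_i = sum_j P(i->j) * a_j:
  a_S1 = 4/15*a_S0 + 4/15*a_S1 + 1/3*a_S2 + 1/15*a_S3 + 1/15*a_S4 + 0*a_S5
  a_S2 = 1/15*a_S0 + 2/15*a_S1 + 2/15*a_S2 + 2/5*a_S3 + 2/15*a_S4 + 2/15*a_S5
  a_S3 = 1/3*a_S0 + 0*a_S1 + 7/15*a_S2 + 1/15*a_S3 + 1/15*a_S4 + 1/15*a_S5
  a_S4 = 1/3*a_S0 + 1/15*a_S1 + 1/15*a_S2 + 2/5*a_S3 + 1/15*a_S4 + 1/15*a_S5

Substituting a_S0 = 1 and a_S5 = 0, rearrange to (I - Q) a = r where r[i] = P(i -> S0):
  [11/15, -1/3, -1/15, -1/15] . (a_S1, a_S2, a_S3, a_S4) = 4/15
  [-2/15, 13/15, -2/5, -2/15] . (a_S1, a_S2, a_S3, a_S4) = 1/15
  [0, -7/15, 14/15, -1/15] . (a_S1, a_S2, a_S3, a_S4) = 1/3
  [-1/15, -1/15, -2/5, 14/15] . (a_S1, a_S2, a_S3, a_S4) = 1/3

Solving yields:
  a_S1 = 4522/5619
  a_S2 = 3737/5619
  a_S3 = 4189/5619
  a_S4 = 1464/1873

Starting state is S3, so the absorption probability is a_S3 = 4189/5619.

Answer: 4189/5619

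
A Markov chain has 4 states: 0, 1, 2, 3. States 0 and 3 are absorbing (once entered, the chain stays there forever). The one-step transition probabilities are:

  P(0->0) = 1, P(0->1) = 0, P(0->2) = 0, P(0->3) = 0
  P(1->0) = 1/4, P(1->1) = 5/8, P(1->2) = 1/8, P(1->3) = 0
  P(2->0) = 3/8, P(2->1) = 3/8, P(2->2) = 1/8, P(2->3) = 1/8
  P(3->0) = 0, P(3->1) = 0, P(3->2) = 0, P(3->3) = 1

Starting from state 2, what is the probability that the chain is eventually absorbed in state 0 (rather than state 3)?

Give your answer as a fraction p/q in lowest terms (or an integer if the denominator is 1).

Answer: 5/6

Derivation:
Let a_i = P(absorbed in 0 | start in state i).
Boundary conditions: a_0 = 1, a_3 = 0.
For each transient state i, a_i = sum_j P(i->j) * a_j:
  a_1 = 1/4*a_0 + 5/8*a_1 + 1/8*a_2 + 0*a_3
  a_2 = 3/8*a_0 + 3/8*a_1 + 1/8*a_2 + 1/8*a_3

Substituting a_0 = 1 and a_3 = 0, rearrange to (I - Q) a = r where r[i] = P(i -> 0):
  [3/8, -1/8] . (a_1, a_2) = 1/4
  [-3/8, 7/8] . (a_1, a_2) = 3/8

Solving yields:
  a_1 = 17/18
  a_2 = 5/6

Starting state is 2, so the absorption probability is a_2 = 5/6.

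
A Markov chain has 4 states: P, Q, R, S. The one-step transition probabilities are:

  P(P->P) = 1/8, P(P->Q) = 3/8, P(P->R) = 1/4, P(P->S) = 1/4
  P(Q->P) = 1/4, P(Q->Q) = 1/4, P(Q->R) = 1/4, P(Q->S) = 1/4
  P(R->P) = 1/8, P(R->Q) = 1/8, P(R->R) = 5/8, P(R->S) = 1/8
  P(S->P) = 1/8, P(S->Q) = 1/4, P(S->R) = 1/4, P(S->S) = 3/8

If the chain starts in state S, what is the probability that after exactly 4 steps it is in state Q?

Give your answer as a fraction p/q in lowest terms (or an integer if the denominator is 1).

Computing P^4 by repeated multiplication:
P^1 =
  P: [1/8, 3/8, 1/4, 1/4]
  Q: [1/4, 1/4, 1/4, 1/4]
  R: [1/8, 1/8, 5/8, 1/8]
  S: [1/8, 1/4, 1/4, 3/8]
P^2 =
  P: [11/64, 15/64, 11/32, 1/4]
  Q: [5/32, 1/4, 11/32, 1/4]
  R: [9/64, 3/16, 31/64, 3/16]
  S: [5/32, 15/64, 11/32, 17/64]
P^3 =
  P: [79/512, 117/512, 97/256, 61/256]
  Q: [5/32, 29/128, 97/256, 61/256]
  R: [19/128, 53/256, 221/512, 109/512]
  S: [79/512, 29/128, 97/256, 123/512]
P^4 =
  P: [629/4096, 909/4096, 803/2048, 119/512]
  Q: [157/1024, 455/2048, 803/2048, 119/512]
  R: [309/2048, 879/4096, 1687/4096, 57/256]
  S: [157/1024, 909/4096, 803/2048, 953/4096]

(P^4)[S -> Q] = 909/4096

Answer: 909/4096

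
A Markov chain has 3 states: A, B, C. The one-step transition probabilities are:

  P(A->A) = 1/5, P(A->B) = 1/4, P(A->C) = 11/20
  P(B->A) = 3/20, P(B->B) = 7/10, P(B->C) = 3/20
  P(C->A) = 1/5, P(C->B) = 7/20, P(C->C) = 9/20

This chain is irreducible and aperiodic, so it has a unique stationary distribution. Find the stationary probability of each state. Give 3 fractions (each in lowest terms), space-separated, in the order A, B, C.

Answer: 15/86 22/43 27/86

Derivation:
The stationary distribution satisfies pi = pi * P, i.e.:
  pi_A = 1/5*pi_A + 3/20*pi_B + 1/5*pi_C
  pi_B = 1/4*pi_A + 7/10*pi_B + 7/20*pi_C
  pi_C = 11/20*pi_A + 3/20*pi_B + 9/20*pi_C
with normalization: pi_A + pi_B + pi_C = 1.

Using the first 2 balance equations plus normalization, the linear system A*pi = b is:
  [-4/5, 3/20, 1/5] . pi = 0
  [1/4, -3/10, 7/20] . pi = 0
  [1, 1, 1] . pi = 1

Solving yields:
  pi_A = 15/86
  pi_B = 22/43
  pi_C = 27/86

Verification (pi * P):
  15/86*1/5 + 22/43*3/20 + 27/86*1/5 = 15/86 = pi_A  (ok)
  15/86*1/4 + 22/43*7/10 + 27/86*7/20 = 22/43 = pi_B  (ok)
  15/86*11/20 + 22/43*3/20 + 27/86*9/20 = 27/86 = pi_C  (ok)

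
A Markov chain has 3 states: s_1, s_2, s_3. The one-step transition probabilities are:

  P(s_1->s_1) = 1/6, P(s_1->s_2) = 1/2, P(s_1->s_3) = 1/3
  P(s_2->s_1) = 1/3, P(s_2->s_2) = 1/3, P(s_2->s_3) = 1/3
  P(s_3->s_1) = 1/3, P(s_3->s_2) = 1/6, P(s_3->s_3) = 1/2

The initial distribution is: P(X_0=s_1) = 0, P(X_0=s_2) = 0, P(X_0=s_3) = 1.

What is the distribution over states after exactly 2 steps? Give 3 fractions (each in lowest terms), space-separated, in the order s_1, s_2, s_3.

Propagating the distribution step by step (d_{t+1} = d_t * P):
d_0 = (s_1=0, s_2=0, s_3=1)
  d_1[s_1] = 0*1/6 + 0*1/3 + 1*1/3 = 1/3
  d_1[s_2] = 0*1/2 + 0*1/3 + 1*1/6 = 1/6
  d_1[s_3] = 0*1/3 + 0*1/3 + 1*1/2 = 1/2
d_1 = (s_1=1/3, s_2=1/6, s_3=1/2)
  d_2[s_1] = 1/3*1/6 + 1/6*1/3 + 1/2*1/3 = 5/18
  d_2[s_2] = 1/3*1/2 + 1/6*1/3 + 1/2*1/6 = 11/36
  d_2[s_3] = 1/3*1/3 + 1/6*1/3 + 1/2*1/2 = 5/12
d_2 = (s_1=5/18, s_2=11/36, s_3=5/12)

Answer: 5/18 11/36 5/12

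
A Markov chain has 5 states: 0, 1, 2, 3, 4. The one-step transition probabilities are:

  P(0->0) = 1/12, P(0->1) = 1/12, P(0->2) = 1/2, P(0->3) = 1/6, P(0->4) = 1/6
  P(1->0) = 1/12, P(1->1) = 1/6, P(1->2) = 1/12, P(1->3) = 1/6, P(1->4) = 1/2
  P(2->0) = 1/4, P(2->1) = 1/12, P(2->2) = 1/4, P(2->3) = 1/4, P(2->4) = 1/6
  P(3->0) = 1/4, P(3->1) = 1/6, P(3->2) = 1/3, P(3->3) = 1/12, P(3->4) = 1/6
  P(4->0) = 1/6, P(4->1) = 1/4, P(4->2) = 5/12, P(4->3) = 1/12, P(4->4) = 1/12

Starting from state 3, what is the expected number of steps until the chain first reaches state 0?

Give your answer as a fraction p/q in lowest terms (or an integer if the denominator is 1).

Let h_i = expected steps to first reach 0 from state i.
Boundary: h_0 = 0.
First-step equations for the other states:
  h_1 = 1 + 1/12*h_0 + 1/6*h_1 + 1/12*h_2 + 1/6*h_3 + 1/2*h_4
  h_2 = 1 + 1/4*h_0 + 1/12*h_1 + 1/4*h_2 + 1/4*h_3 + 1/6*h_4
  h_3 = 1 + 1/4*h_0 + 1/6*h_1 + 1/3*h_2 + 1/12*h_3 + 1/6*h_4
  h_4 = 1 + 1/6*h_0 + 1/4*h_1 + 5/12*h_2 + 1/12*h_3 + 1/12*h_4

Substituting h_0 = 0 and rearranging gives the linear system (I - Q) h = 1:
  [5/6, -1/12, -1/6, -1/2] . (h_1, h_2, h_3, h_4) = 1
  [-1/12, 3/4, -1/4, -1/6] . (h_1, h_2, h_3, h_4) = 1
  [-1/6, -1/3, 11/12, -1/6] . (h_1, h_2, h_3, h_4) = 1
  [-1/4, -5/12, -1/12, 11/12] . (h_1, h_2, h_3, h_4) = 1

Solving yields:
  h_1 = 1332/229
  h_2 = 1092/229
  h_3 = 7764/1603
  h_4 = 8472/1603

Starting state is 3, so the expected hitting time is h_3 = 7764/1603.

Answer: 7764/1603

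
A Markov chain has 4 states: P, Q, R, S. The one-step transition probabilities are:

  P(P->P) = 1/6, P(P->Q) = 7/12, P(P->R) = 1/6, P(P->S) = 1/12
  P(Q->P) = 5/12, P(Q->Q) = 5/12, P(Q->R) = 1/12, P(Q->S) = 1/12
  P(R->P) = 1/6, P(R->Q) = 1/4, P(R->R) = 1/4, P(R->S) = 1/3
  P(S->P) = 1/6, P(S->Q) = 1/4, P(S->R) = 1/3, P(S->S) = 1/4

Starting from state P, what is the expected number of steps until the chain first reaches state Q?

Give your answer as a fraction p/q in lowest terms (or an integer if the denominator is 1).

Let h_i = expected steps to first reach Q from state i.
Boundary: h_Q = 0.
First-step equations for the other states:
  h_P = 1 + 1/6*h_P + 7/12*h_Q + 1/6*h_R + 1/12*h_S
  h_R = 1 + 1/6*h_P + 1/4*h_Q + 1/4*h_R + 1/3*h_S
  h_S = 1 + 1/6*h_P + 1/4*h_Q + 1/3*h_R + 1/4*h_S

Substituting h_Q = 0 and rearranging gives the linear system (I - Q) h = 1:
  [5/6, -1/6, -1/12] . (h_P, h_R, h_S) = 1
  [-1/6, 3/4, -1/3] . (h_P, h_R, h_S) = 1
  [-1/6, -1/3, 3/4] . (h_P, h_R, h_S) = 1

Solving yields:
  h_P = 24/11
  h_R = 36/11
  h_S = 36/11

Starting state is P, so the expected hitting time is h_P = 24/11.

Answer: 24/11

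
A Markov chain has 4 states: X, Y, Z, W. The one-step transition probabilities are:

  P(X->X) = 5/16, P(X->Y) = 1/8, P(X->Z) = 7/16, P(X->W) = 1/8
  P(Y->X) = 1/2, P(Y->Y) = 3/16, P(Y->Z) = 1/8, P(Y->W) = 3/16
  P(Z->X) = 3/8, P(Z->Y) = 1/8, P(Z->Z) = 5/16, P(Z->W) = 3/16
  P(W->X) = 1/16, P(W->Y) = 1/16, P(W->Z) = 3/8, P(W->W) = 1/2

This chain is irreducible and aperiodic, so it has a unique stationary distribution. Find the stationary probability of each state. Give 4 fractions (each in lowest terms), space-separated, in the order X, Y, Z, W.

The stationary distribution satisfies pi = pi * P, i.e.:
  pi_X = 5/16*pi_X + 1/2*pi_Y + 3/8*pi_Z + 1/16*pi_W
  pi_Y = 1/8*pi_X + 3/16*pi_Y + 1/8*pi_Z + 1/16*pi_W
  pi_Z = 7/16*pi_X + 1/8*pi_Y + 5/16*pi_Z + 3/8*pi_W
  pi_W = 1/8*pi_X + 3/16*pi_Y + 3/16*pi_Z + 1/2*pi_W
with normalization: pi_X + pi_Y + pi_Z + pi_W = 1.

Using the first 3 balance equations plus normalization, the linear system A*pi = b is:
  [-11/16, 1/2, 3/8, 1/16] . pi = 0
  [1/8, -13/16, 1/8, 1/16] . pi = 0
  [7/16, 1/8, -11/16, 3/8] . pi = 0
  [1, 1, 1, 1] . pi = 1

Solving yields:
  pi_X = 73/248
  pi_Y = 29/248
  pi_Z = 85/248
  pi_W = 61/248

Verification (pi * P):
  73/248*5/16 + 29/248*1/2 + 85/248*3/8 + 61/248*1/16 = 73/248 = pi_X  (ok)
  73/248*1/8 + 29/248*3/16 + 85/248*1/8 + 61/248*1/16 = 29/248 = pi_Y  (ok)
  73/248*7/16 + 29/248*1/8 + 85/248*5/16 + 61/248*3/8 = 85/248 = pi_Z  (ok)
  73/248*1/8 + 29/248*3/16 + 85/248*3/16 + 61/248*1/2 = 61/248 = pi_W  (ok)

Answer: 73/248 29/248 85/248 61/248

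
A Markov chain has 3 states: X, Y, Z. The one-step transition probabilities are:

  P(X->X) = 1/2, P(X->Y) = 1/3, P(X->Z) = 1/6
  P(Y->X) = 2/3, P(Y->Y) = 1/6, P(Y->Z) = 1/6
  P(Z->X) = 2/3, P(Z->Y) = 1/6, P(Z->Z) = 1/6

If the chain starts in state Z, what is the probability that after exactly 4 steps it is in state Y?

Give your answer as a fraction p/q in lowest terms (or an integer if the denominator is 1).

Computing P^4 by repeated multiplication:
P^1 =
  X: [1/2, 1/3, 1/6]
  Y: [2/3, 1/6, 1/6]
  Z: [2/3, 1/6, 1/6]
P^2 =
  X: [7/12, 1/4, 1/6]
  Y: [5/9, 5/18, 1/6]
  Z: [5/9, 5/18, 1/6]
P^3 =
  X: [41/72, 19/72, 1/6]
  Y: [31/54, 7/27, 1/6]
  Z: [31/54, 7/27, 1/6]
P^4 =
  X: [247/432, 113/432, 1/6]
  Y: [185/324, 85/324, 1/6]
  Z: [185/324, 85/324, 1/6]

(P^4)[Z -> Y] = 85/324

Answer: 85/324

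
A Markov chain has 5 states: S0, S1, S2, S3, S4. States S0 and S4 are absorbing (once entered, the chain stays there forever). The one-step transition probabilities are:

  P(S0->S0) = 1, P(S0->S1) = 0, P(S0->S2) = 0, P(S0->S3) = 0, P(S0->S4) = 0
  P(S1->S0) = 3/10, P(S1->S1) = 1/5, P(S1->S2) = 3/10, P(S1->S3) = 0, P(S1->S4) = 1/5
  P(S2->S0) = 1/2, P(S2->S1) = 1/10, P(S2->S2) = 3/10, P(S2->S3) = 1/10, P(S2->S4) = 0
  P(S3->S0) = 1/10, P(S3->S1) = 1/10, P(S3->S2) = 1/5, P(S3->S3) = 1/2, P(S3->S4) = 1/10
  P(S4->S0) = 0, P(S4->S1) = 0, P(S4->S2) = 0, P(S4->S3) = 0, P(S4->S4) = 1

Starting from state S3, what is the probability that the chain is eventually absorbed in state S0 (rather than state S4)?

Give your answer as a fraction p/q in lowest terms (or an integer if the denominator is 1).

Answer: 175/246

Derivation:
Let a_i = P(absorbed in S0 | start in state i).
Boundary conditions: a_S0 = 1, a_S4 = 0.
For each transient state i, a_i = sum_j P(i->j) * a_j:
  a_S1 = 3/10*a_S0 + 1/5*a_S1 + 3/10*a_S2 + 0*a_S3 + 1/5*a_S4
  a_S2 = 1/2*a_S0 + 1/10*a_S1 + 3/10*a_S2 + 1/10*a_S3 + 0*a_S4
  a_S3 = 1/10*a_S0 + 1/10*a_S1 + 1/5*a_S2 + 1/2*a_S3 + 1/10*a_S4

Substituting a_S0 = 1 and a_S4 = 0, rearrange to (I - Q) a = r where r[i] = P(i -> S0):
  [4/5, -3/10, 0] . (a_S1, a_S2, a_S3) = 3/10
  [-1/10, 7/10, -1/10] . (a_S1, a_S2, a_S3) = 1/2
  [-1/10, -1/5, 1/2] . (a_S1, a_S2, a_S3) = 1/10

Solving yields:
  a_S1 = 59/82
  a_S2 = 113/123
  a_S3 = 175/246

Starting state is S3, so the absorption probability is a_S3 = 175/246.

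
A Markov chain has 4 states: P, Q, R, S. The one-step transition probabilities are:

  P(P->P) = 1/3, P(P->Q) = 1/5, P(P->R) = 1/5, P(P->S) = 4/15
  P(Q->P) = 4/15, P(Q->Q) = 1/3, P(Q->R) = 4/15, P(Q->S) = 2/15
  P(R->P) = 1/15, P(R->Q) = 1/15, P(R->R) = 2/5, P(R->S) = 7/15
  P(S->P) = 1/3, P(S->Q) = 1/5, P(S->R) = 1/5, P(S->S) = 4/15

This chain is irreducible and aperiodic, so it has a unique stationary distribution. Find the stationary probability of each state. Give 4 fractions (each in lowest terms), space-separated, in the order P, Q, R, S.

The stationary distribution satisfies pi = pi * P, i.e.:
  pi_P = 1/3*pi_P + 4/15*pi_Q + 1/15*pi_R + 1/3*pi_S
  pi_Q = 1/5*pi_P + 1/3*pi_Q + 1/15*pi_R + 1/5*pi_S
  pi_R = 1/5*pi_P + 4/15*pi_Q + 2/5*pi_R + 1/5*pi_S
  pi_S = 4/15*pi_P + 2/15*pi_Q + 7/15*pi_R + 4/15*pi_S
with normalization: pi_P + pi_Q + pi_R + pi_S = 1.

Using the first 3 balance equations plus normalization, the linear system A*pi = b is:
  [-2/3, 4/15, 1/15, 1/3] . pi = 0
  [1/5, -2/3, 1/15, 1/5] . pi = 0
  [1/5, 4/15, -3/5, 1/5] . pi = 0
  [1, 1, 1, 1] . pi = 1

Solving yields:
  pi_P = 296/1185
  pi_Q = 15/79
  pi_R = 21/79
  pi_S = 349/1185

Verification (pi * P):
  296/1185*1/3 + 15/79*4/15 + 21/79*1/15 + 349/1185*1/3 = 296/1185 = pi_P  (ok)
  296/1185*1/5 + 15/79*1/3 + 21/79*1/15 + 349/1185*1/5 = 15/79 = pi_Q  (ok)
  296/1185*1/5 + 15/79*4/15 + 21/79*2/5 + 349/1185*1/5 = 21/79 = pi_R  (ok)
  296/1185*4/15 + 15/79*2/15 + 21/79*7/15 + 349/1185*4/15 = 349/1185 = pi_S  (ok)

Answer: 296/1185 15/79 21/79 349/1185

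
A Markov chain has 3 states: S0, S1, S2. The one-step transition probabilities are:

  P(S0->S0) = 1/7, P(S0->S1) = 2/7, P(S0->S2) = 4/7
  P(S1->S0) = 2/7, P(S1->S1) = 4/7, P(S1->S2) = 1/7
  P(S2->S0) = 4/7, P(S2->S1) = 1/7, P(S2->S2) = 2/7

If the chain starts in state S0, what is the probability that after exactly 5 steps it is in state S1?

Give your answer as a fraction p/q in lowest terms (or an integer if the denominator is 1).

Computing P^5 by repeated multiplication:
P^1 =
  S0: [1/7, 2/7, 4/7]
  S1: [2/7, 4/7, 1/7]
  S2: [4/7, 1/7, 2/7]
P^2 =
  S0: [3/7, 2/7, 2/7]
  S1: [2/7, 3/7, 2/7]
  S2: [2/7, 2/7, 3/7]
P^3 =
  S0: [15/49, 16/49, 18/49]
  S1: [16/49, 18/49, 15/49]
  S2: [18/49, 15/49, 16/49]
P^4 =
  S0: [17/49, 16/49, 16/49]
  S1: [16/49, 17/49, 16/49]
  S2: [16/49, 16/49, 17/49]
P^5 =
  S0: [113/343, 114/343, 116/343]
  S1: [114/343, 116/343, 113/343]
  S2: [116/343, 113/343, 114/343]

(P^5)[S0 -> S1] = 114/343

Answer: 114/343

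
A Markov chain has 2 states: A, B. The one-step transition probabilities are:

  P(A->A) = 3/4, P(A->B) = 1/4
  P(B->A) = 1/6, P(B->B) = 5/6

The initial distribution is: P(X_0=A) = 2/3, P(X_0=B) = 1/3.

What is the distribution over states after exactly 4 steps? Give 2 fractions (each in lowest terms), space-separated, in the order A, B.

Answer: 6701/15552 8851/15552

Derivation:
Propagating the distribution step by step (d_{t+1} = d_t * P):
d_0 = (A=2/3, B=1/3)
  d_1[A] = 2/3*3/4 + 1/3*1/6 = 5/9
  d_1[B] = 2/3*1/4 + 1/3*5/6 = 4/9
d_1 = (A=5/9, B=4/9)
  d_2[A] = 5/9*3/4 + 4/9*1/6 = 53/108
  d_2[B] = 5/9*1/4 + 4/9*5/6 = 55/108
d_2 = (A=53/108, B=55/108)
  d_3[A] = 53/108*3/4 + 55/108*1/6 = 587/1296
  d_3[B] = 53/108*1/4 + 55/108*5/6 = 709/1296
d_3 = (A=587/1296, B=709/1296)
  d_4[A] = 587/1296*3/4 + 709/1296*1/6 = 6701/15552
  d_4[B] = 587/1296*1/4 + 709/1296*5/6 = 8851/15552
d_4 = (A=6701/15552, B=8851/15552)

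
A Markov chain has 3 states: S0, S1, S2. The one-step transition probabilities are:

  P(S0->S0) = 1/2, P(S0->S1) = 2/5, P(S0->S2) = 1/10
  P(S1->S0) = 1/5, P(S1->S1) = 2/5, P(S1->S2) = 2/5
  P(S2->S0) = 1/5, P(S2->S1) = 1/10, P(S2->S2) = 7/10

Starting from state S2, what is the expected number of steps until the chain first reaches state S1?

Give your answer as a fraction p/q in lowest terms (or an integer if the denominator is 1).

Let h_i = expected steps to first reach S1 from state i.
Boundary: h_S1 = 0.
First-step equations for the other states:
  h_S0 = 1 + 1/2*h_S0 + 2/5*h_S1 + 1/10*h_S2
  h_S2 = 1 + 1/5*h_S0 + 1/10*h_S1 + 7/10*h_S2

Substituting h_S1 = 0 and rearranging gives the linear system (I - Q) h = 1:
  [1/2, -1/10] . (h_S0, h_S2) = 1
  [-1/5, 3/10] . (h_S0, h_S2) = 1

Solving yields:
  h_S0 = 40/13
  h_S2 = 70/13

Starting state is S2, so the expected hitting time is h_S2 = 70/13.

Answer: 70/13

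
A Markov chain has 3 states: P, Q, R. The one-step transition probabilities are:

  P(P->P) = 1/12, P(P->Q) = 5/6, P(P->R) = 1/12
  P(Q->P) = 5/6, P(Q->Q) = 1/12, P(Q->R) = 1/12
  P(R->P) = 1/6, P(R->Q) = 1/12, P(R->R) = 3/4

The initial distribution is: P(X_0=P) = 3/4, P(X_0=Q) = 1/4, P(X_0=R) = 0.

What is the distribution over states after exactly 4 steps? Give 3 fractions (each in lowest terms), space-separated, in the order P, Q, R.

Propagating the distribution step by step (d_{t+1} = d_t * P):
d_0 = (P=3/4, Q=1/4, R=0)
  d_1[P] = 3/4*1/12 + 1/4*5/6 + 0*1/6 = 13/48
  d_1[Q] = 3/4*5/6 + 1/4*1/12 + 0*1/12 = 31/48
  d_1[R] = 3/4*1/12 + 1/4*1/12 + 0*3/4 = 1/12
d_1 = (P=13/48, Q=31/48, R=1/12)
  d_2[P] = 13/48*1/12 + 31/48*5/6 + 1/12*1/6 = 331/576
  d_2[Q] = 13/48*5/6 + 31/48*1/12 + 1/12*1/12 = 55/192
  d_2[R] = 13/48*1/12 + 31/48*1/12 + 1/12*3/4 = 5/36
d_2 = (P=331/576, Q=55/192, R=5/36)
  d_3[P] = 331/576*1/12 + 55/192*5/6 + 5/36*1/6 = 2141/6912
  d_3[Q] = 331/576*5/6 + 55/192*1/12 + 5/36*1/12 = 395/768
  d_3[R] = 331/576*1/12 + 55/192*1/12 + 5/36*3/4 = 19/108
d_3 = (P=2141/6912, Q=395/768, R=19/108)
  d_4[P] = 2141/6912*1/12 + 395/768*5/6 + 19/108*1/6 = 40123/82944
  d_4[Q] = 2141/6912*5/6 + 395/768*1/12 + 19/108*1/12 = 2909/9216
  d_4[R] = 2141/6912*1/12 + 395/768*1/12 + 19/108*3/4 = 65/324
d_4 = (P=40123/82944, Q=2909/9216, R=65/324)

Answer: 40123/82944 2909/9216 65/324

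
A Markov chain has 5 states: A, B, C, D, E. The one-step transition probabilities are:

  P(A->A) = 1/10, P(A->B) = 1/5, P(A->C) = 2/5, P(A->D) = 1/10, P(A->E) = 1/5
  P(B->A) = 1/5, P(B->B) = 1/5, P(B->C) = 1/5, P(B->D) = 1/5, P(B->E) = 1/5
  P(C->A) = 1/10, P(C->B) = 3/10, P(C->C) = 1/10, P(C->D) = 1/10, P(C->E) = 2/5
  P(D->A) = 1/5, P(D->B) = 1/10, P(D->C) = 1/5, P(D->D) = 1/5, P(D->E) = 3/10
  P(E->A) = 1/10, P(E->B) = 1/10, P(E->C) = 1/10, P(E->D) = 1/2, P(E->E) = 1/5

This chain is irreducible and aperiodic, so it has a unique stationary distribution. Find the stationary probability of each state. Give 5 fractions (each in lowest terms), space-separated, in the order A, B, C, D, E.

Answer: 215/1521 85/507 43/234 374/1521 265/1014

Derivation:
The stationary distribution satisfies pi = pi * P, i.e.:
  pi_A = 1/10*pi_A + 1/5*pi_B + 1/10*pi_C + 1/5*pi_D + 1/10*pi_E
  pi_B = 1/5*pi_A + 1/5*pi_B + 3/10*pi_C + 1/10*pi_D + 1/10*pi_E
  pi_C = 2/5*pi_A + 1/5*pi_B + 1/10*pi_C + 1/5*pi_D + 1/10*pi_E
  pi_D = 1/10*pi_A + 1/5*pi_B + 1/10*pi_C + 1/5*pi_D + 1/2*pi_E
  pi_E = 1/5*pi_A + 1/5*pi_B + 2/5*pi_C + 3/10*pi_D + 1/5*pi_E
with normalization: pi_A + pi_B + pi_C + pi_D + pi_E = 1.

Using the first 4 balance equations plus normalization, the linear system A*pi = b is:
  [-9/10, 1/5, 1/10, 1/5, 1/10] . pi = 0
  [1/5, -4/5, 3/10, 1/10, 1/10] . pi = 0
  [2/5, 1/5, -9/10, 1/5, 1/10] . pi = 0
  [1/10, 1/5, 1/10, -4/5, 1/2] . pi = 0
  [1, 1, 1, 1, 1] . pi = 1

Solving yields:
  pi_A = 215/1521
  pi_B = 85/507
  pi_C = 43/234
  pi_D = 374/1521
  pi_E = 265/1014

Verification (pi * P):
  215/1521*1/10 + 85/507*1/5 + 43/234*1/10 + 374/1521*1/5 + 265/1014*1/10 = 215/1521 = pi_A  (ok)
  215/1521*1/5 + 85/507*1/5 + 43/234*3/10 + 374/1521*1/10 + 265/1014*1/10 = 85/507 = pi_B  (ok)
  215/1521*2/5 + 85/507*1/5 + 43/234*1/10 + 374/1521*1/5 + 265/1014*1/10 = 43/234 = pi_C  (ok)
  215/1521*1/10 + 85/507*1/5 + 43/234*1/10 + 374/1521*1/5 + 265/1014*1/2 = 374/1521 = pi_D  (ok)
  215/1521*1/5 + 85/507*1/5 + 43/234*2/5 + 374/1521*3/10 + 265/1014*1/5 = 265/1014 = pi_E  (ok)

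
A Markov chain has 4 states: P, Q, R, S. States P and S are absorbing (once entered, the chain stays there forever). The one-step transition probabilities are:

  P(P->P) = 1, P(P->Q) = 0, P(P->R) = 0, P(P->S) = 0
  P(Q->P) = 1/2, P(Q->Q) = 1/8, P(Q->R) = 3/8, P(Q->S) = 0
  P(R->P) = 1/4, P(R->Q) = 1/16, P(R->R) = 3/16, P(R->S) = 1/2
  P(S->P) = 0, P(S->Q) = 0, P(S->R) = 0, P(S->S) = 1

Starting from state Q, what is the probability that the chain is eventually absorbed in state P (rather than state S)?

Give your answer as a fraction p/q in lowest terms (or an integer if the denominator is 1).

Answer: 8/11

Derivation:
Let a_i = P(absorbed in P | start in state i).
Boundary conditions: a_P = 1, a_S = 0.
For each transient state i, a_i = sum_j P(i->j) * a_j:
  a_Q = 1/2*a_P + 1/8*a_Q + 3/8*a_R + 0*a_S
  a_R = 1/4*a_P + 1/16*a_Q + 3/16*a_R + 1/2*a_S

Substituting a_P = 1 and a_S = 0, rearrange to (I - Q) a = r where r[i] = P(i -> P):
  [7/8, -3/8] . (a_Q, a_R) = 1/2
  [-1/16, 13/16] . (a_Q, a_R) = 1/4

Solving yields:
  a_Q = 8/11
  a_R = 4/11

Starting state is Q, so the absorption probability is a_Q = 8/11.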